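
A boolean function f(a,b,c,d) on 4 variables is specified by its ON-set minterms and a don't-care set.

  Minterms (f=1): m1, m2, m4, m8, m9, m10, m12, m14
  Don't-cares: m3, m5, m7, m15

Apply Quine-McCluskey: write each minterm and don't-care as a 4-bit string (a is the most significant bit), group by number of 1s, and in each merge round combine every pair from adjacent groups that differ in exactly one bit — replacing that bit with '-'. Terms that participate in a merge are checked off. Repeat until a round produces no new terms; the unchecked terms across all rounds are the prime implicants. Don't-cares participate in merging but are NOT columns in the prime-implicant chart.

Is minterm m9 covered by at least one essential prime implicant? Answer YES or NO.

Round 0: 0001✓ 0010✓ 0011✓ 0100✓ 0101✓ 0111✓ 1000✓ 1001✓ 1010✓ 1100✓ 1110✓ 1111✓
Round 1: -001 -010 -100 -111 0-01✓ 0-11✓ 00-1✓ 001- 01-1✓ 010- 1-00✓ 1-10✓ 10-0✓ 100- 11-0✓ 111-
Round 2: 0--1 1--0
PIs = {-001, -010, -100, -111, 0--1, 001-, 010-, 1--0, 100-, 111-}
Coverage chart:
  m1: -001,0--1
  m2: -010,001-
  m4: -100,010-
  m8: 1--0,100-
  m9: -001,100-
  m10: -010,1--0
  m12: -100,1--0
  m14: 1--0,111-
(no essential prime implicants)

NO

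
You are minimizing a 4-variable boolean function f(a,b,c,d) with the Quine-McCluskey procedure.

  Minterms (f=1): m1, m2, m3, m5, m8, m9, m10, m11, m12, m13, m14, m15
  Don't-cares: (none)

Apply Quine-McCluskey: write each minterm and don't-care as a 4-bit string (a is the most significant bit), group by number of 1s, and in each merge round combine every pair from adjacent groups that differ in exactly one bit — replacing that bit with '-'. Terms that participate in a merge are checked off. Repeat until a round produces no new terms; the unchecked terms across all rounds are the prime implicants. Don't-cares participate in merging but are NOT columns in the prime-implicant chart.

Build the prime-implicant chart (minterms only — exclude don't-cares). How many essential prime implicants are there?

Round 0: 0001✓ 0010✓ 0011✓ 0101✓ 1000✓ 1001✓ 1010✓ 1011✓ 1100✓ 1101✓ 1110✓ 1111✓
Round 1: -001✓ -010✓ -011✓ -101✓ 0-01✓ 00-1✓ 001-✓ 1-00✓ 1-01✓ 1-10✓ 1-11✓ 10-0✓ 10-1✓ 100-✓ 101-✓ 11-0✓ 11-1✓ 110-✓ 111-✓
Round 2: --01 -0-1 -01- 1--0✓ 1--1✓ 1-0-✓ 1-1-✓ 10--✓ 11--✓
Round 3: 1---
PIs = {--01, -0-1, -01-, 1---}
Coverage chart:
  m1: --01,-0-1
  m2: -01- ←essential
  m3: -0-1,-01-
  m5: --01 ←essential
  m8: 1--- ←essential
  m9: --01,-0-1,1---
  m10: -01-,1---
  m11: -0-1,-01-,1---
  m12: 1--- ←essential
  m13: --01,1---
  m14: 1--- ←essential
  m15: 1--- ←essential
Essential: --01, -01-, 1---

3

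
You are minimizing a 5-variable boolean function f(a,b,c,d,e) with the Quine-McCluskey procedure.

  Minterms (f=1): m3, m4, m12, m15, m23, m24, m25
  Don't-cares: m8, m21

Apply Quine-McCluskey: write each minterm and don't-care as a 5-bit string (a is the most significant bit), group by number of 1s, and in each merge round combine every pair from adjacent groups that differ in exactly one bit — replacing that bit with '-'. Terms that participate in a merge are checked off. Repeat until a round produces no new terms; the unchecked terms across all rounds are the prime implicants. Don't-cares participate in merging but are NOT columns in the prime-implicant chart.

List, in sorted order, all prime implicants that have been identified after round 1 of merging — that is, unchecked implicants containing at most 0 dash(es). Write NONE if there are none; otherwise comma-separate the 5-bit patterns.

00011, 01111

[col 0] 00011, 00100*, 01000*, 01100*, 01111, 10101*, 10111*, 11000*, 11001*
[col 1] -1000, 0-100, 01-00, 101-1, 1100-
Prime implicants: -1000, 0-100, 00011, 01-00, 01111, 101-1, 1100-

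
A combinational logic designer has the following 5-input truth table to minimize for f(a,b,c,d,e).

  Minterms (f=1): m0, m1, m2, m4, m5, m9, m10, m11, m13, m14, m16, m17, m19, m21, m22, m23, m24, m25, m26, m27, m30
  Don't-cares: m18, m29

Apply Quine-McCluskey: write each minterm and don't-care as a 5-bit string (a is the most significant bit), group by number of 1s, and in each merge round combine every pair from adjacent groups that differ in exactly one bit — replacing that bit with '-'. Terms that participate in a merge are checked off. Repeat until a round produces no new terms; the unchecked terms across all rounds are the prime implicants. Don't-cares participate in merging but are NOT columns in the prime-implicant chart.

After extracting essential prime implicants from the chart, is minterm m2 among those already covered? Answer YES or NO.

NO

[col 0] 00000*, 00001*, 00010*, 00100*, 00101*, 01001*, 01010*, 01011*, 01101*, 01110*, 10000*, 10001*, 10010*, 10011*, 10101*, 10110*, 10111*, 11000*, 11001*, 11010*, 11011*, 11101*, 11110*
[col 1] -0000*, -0001*, -0010*, -0101*, -1001*, -1010*, -1011*, -1101*, -1110*, 0-001*, 0-010*, 0-101*, 00-00*, 00-01*, 000-0*, 0000-*, 0010-*, 01-01*, 01-10*, 010-1*, 0101-*, 1-000*, 1-001*, 1-010*, 1-011*, 1-101*, 1-110*, 10-01*, 10-10*, 10-11*, 100-0*, 100-1*, 1000-*, 1001-*, 101-1*, 1011-*, 11-01*, 11-10*, 110-0*, 110-1*, 1100-*, 1101-*
[col 2] --001*, --010, --101*, -0-01*, -00-0, -000-, -1-01*, -1-10, -10-1, -101-, 0--01*, 00-0-, 1--01*, 1--10, 1-0-0*, 1-0-1*, 1-00-*, 1-01-*, 10--1, 10-1-, 100--*, 110--*
[col 3] ---01, 1-0--
Prime implicants: ---01, --010, -00-0, -000-, -1-10, -10-1, -101-, 00-0-, 1--10, 1-0--, 10--1, 10-1-
PI chart (minterm → PIs covering it):
  0 | -00-0,-000-,00-0-
  1 | ---01,-000-,00-0-
  2 | --010,-00-0
  4 | 00-0-  (sole → essential)
  5 | ---01,00-0-
  9 | ---01,-10-1
  10 | --010,-1-10,-101-
  11 | -10-1,-101-
  13 | ---01  (sole → essential)
  14 | -1-10  (sole → essential)
  16 | -00-0,-000-,1-0--
  17 | ---01,-000-,1-0--,10--1
  19 | 1-0--,10--1,10-1-
  21 | ---01,10--1
  22 | 1--10,10-1-
  23 | 10--1,10-1-
  24 | 1-0--  (sole → essential)
  25 | ---01,-10-1,1-0--
  26 | --010,-1-10,-101-,1--10,1-0--
  27 | -10-1,-101-,1-0--
  30 | -1-10,1--10
Essential prime implicants: ---01, -1-10, 00-0-, 1-0--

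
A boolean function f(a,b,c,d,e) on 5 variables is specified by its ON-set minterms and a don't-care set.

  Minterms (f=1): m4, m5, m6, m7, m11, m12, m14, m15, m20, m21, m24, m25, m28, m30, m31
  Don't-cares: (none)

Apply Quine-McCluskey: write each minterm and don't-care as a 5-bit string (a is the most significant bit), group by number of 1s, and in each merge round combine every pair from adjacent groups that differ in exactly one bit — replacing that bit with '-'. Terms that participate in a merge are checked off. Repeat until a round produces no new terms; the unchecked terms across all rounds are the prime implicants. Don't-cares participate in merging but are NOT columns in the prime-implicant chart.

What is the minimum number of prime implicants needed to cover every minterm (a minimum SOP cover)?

Round 0: 00100✓ 00101✓ 00110✓ 00111✓ 01011✓ 01100✓ 01110✓ 01111✓ 10100✓ 10101✓ 11000✓ 11001✓ 11100✓ 11110✓ 11111✓
Round 1: -0100✓ -0101✓ -1100✓ -1110✓ -1111✓ 0-100✓ 0-110✓ 0-111✓ 001-0✓ 001-1✓ 0010-✓ 0011-✓ 01-11 011-0✓ 0111-✓ 1-100✓ 1010-✓ 11-00 1100- 111-0✓ 1111-✓
Round 2: --100 -010- -11-0 -111- 0-1-0 0-11- 001--
PIs = {--100, -010-, -11-0, -111-, 0-1-0, 0-11-, 001--, 01-11, 11-00, 1100-}
Coverage chart:
  m4: --100,-010-,0-1-0,001--
  m5: -010-,001--
  m6: 0-1-0,0-11-,001--
  m7: 0-11-,001--
  m11: 01-11 ←essential
  m12: --100,-11-0,0-1-0
  m14: -11-0,-111-,0-1-0,0-11-
  m15: -111-,0-11-,01-11
  m20: --100,-010-
  m21: -010- ←essential
  m24: 11-00,1100-
  m25: 1100- ←essential
  m28: --100,-11-0,11-00
  m30: -11-0,-111-
  m31: -111- ←essential
Essential: -010-, -111-, 01-11, 1100-
Petrick residual → --100, 0-11-
Min cover (6 terms): cd'e' + b'cd' + bcd + a'cd + a'bde + abc'd'

6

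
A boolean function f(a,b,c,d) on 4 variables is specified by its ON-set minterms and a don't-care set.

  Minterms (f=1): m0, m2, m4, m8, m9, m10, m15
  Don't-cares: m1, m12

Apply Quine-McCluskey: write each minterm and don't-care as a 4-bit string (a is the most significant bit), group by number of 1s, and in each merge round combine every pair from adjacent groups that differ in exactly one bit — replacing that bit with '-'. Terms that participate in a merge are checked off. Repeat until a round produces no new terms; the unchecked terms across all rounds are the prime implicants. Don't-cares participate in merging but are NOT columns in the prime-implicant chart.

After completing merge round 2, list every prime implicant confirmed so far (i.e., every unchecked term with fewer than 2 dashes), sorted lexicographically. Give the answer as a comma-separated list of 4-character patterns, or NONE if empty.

size-2^0 implicants → 0000(✓)  0001(✓)  0010(✓)  0100(✓)  1000(✓)  1001(✓)  1010(✓)  1100(✓)  1111
size-2^1 implicants → -000(✓)  -001(✓)  -010(✓)  -100(✓)  0-00(✓)  00-0(✓)  000-(✓)  1-00(✓)  10-0(✓)  100-(✓)
size-2^2 implicants → --00  -0-0  -00-
Unchecked terms (primes): --00, -0-0, -00-, 1111

1111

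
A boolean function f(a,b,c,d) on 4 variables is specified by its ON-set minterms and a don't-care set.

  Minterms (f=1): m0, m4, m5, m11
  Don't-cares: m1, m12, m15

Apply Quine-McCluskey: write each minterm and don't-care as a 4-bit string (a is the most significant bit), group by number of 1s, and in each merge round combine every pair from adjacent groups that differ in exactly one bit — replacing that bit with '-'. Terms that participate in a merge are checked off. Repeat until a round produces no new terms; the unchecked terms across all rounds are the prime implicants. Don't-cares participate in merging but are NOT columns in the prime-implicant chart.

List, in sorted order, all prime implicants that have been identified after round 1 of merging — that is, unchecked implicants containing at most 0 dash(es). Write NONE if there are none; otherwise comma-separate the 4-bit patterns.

NONE

size-2^0 implicants → 0000(✓)  0001(✓)  0100(✓)  0101(✓)  1011(✓)  1100(✓)  1111(✓)
size-2^1 implicants → -100  0-00(✓)  0-01(✓)  000-(✓)  010-(✓)  1-11
size-2^2 implicants → 0-0-
Unchecked terms (primes): -100, 0-0-, 1-11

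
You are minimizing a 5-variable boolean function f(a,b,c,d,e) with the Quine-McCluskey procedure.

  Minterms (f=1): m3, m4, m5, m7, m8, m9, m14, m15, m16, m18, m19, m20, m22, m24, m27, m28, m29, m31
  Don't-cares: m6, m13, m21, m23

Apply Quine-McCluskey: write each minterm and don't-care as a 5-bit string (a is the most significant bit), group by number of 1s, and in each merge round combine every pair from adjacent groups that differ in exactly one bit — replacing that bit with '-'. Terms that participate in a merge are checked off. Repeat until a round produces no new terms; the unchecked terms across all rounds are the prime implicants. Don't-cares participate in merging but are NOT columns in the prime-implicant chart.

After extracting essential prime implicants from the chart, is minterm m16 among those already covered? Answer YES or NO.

size-2^0 implicants → 00011(✓)  00100(✓)  00101(✓)  00110(✓)  00111(✓)  01000(✓)  01001(✓)  01101(✓)  01110(✓)  01111(✓)  10000(✓)  10010(✓)  10011(✓)  10100(✓)  10101(✓)  10110(✓)  10111(✓)  11000(✓)  11011(✓)  11100(✓)  11101(✓)  11111(✓)
size-2^1 implicants → -0011(✓)  -0100(✓)  -0101(✓)  -0110(✓)  -0111(✓)  -1000  -1101(✓)  -1111(✓)  0-101(✓)  0-110(✓)  0-111(✓)  00-11(✓)  001-0(✓)  001-1(✓)  0010-(✓)  0011-(✓)  01-01  0100-  011-1(✓)  0111-(✓)  1-000(✓)  1-011(✓)  1-100(✓)  1-101(✓)  1-111(✓)  10-00(✓)  10-10(✓)  10-11(✓)  100-0(✓)  1001-(✓)  101-0(✓)  101-1(✓)  1010-(✓)  1011-(✓)  11-00(✓)  11-11(✓)  111-1(✓)  1110-(✓)
size-2^2 implicants → --101(✓)  --111(✓)  -0-11  -01-0(✓)  -01-1(✓)  -010-(✓)  -011-(✓)  -11-1(✓)  0-1-1(✓)  0-11-  001--(✓)  1--00  1--11  1-1-1(✓)  1-10-  10--0  10-1-  101--(✓)
size-2^3 implicants → --1-1  -01--
Unchecked terms (primes): --1-1, -0-11, -01--, -1000, 0-11-, 01-01, 0100-, 1--00, 1--11, 1-10-, 10--0, 10-1-
Minterm coverage:
  m3 ⊆ -0-11 [E]
  m4 ⊆ -01-- [E]
  m5 ⊆ --1-1,-01--
  m7 ⊆ --1-1,-0-11,-01--,0-11-
  m8 ⊆ -1000,0100-
  m9 ⊆ 01-01,0100-
  m14 ⊆ 0-11- [E]
  m15 ⊆ --1-1,0-11-
  m16 ⊆ 1--00,10--0
  m18 ⊆ 10--0,10-1-
  m19 ⊆ -0-11,1--11,10-1-
  m20 ⊆ -01--,1--00,1-10-,10--0
  m22 ⊆ -01--,10--0,10-1-
  m24 ⊆ -1000,1--00
  m27 ⊆ 1--11 [E]
  m28 ⊆ 1--00,1-10-
  m29 ⊆ --1-1,1-10-
  m31 ⊆ --1-1,1--11
E = {-0-11, -01--, 0-11-, 1--11}

NO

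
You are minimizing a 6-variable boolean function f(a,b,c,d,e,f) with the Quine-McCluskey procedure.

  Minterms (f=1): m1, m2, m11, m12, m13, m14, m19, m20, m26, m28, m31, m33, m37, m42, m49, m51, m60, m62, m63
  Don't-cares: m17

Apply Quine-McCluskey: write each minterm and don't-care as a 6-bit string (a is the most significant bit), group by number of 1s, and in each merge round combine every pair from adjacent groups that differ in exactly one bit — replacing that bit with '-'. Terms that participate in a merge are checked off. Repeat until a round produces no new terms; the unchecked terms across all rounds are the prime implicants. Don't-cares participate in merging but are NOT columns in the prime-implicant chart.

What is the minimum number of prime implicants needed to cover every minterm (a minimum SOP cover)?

12

size-2^0 implicants → 000001(✓)  000010  001011  001100(✓)  001101(✓)  001110(✓)  010001(✓)  010011(✓)  010100(✓)  011010  011100(✓)  011111(✓)  100001(✓)  100101(✓)  101010  110001(✓)  110011(✓)  111100(✓)  111110(✓)  111111(✓)
size-2^1 implicants → -00001(✓)  -10001(✓)  -10011(✓)  -11100  -11111  0-0001(✓)  0-1100  0011-0  00110-  01-100  0100-1(✓)  1-0001(✓)  100-01  1100-1(✓)  1111-0  11111-
size-2^2 implicants → --0001  -100-1
Unchecked terms (primes): --0001, -100-1, -11100, -11111, 0-1100, 000010, 001011, 0011-0, 00110-, 01-100, 011010, 100-01, 101010, 1111-0, 11111-
Minterm coverage:
  m1 ⊆ --0001 [E]
  m2 ⊆ 000010 [E]
  m11 ⊆ 001011 [E]
  m12 ⊆ 0-1100,0011-0,00110-
  m13 ⊆ 00110- [E]
  m14 ⊆ 0011-0 [E]
  m19 ⊆ -100-1 [E]
  m20 ⊆ 01-100 [E]
  m26 ⊆ 011010 [E]
  m28 ⊆ -11100,0-1100,01-100
  m31 ⊆ -11111 [E]
  m33 ⊆ --0001,100-01
  m37 ⊆ 100-01 [E]
  m42 ⊆ 101010 [E]
  m49 ⊆ --0001,-100-1
  m51 ⊆ -100-1 [E]
  m60 ⊆ -11100,1111-0
  m62 ⊆ 1111-0,11111-
  m63 ⊆ -11111,11111-
E = {--0001, -100-1, -11111, 000010, 001011, 0011-0, 00110-, 01-100, 011010, 100-01, 101010}
Petrick residual → 1111-0
Cover = c'd'e'f + bc'd'f + bcdef + a'b'c'd'ef' + a'b'cd'ef + a'b'cdf' + a'b'cde' + a'bde'f' + a'bcd'ef' + ab'c'e'f + ab'cd'ef' + abcdf'  |cover|=12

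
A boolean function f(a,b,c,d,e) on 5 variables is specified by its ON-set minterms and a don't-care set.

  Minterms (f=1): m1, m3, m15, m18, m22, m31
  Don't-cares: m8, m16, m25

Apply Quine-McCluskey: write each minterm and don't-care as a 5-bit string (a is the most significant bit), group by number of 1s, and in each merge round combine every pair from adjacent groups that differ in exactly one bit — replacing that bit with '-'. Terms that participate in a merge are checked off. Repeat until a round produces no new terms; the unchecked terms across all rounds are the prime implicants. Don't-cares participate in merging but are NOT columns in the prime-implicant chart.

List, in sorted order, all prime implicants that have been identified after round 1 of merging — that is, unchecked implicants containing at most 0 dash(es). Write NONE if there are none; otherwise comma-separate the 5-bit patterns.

size-2^0 implicants → 00001(✓)  00011(✓)  01000  01111(✓)  10000(✓)  10010(✓)  10110(✓)  11001  11111(✓)
size-2^1 implicants → -1111  000-1  10-10  100-0
Unchecked terms (primes): -1111, 000-1, 01000, 10-10, 100-0, 11001

01000, 11001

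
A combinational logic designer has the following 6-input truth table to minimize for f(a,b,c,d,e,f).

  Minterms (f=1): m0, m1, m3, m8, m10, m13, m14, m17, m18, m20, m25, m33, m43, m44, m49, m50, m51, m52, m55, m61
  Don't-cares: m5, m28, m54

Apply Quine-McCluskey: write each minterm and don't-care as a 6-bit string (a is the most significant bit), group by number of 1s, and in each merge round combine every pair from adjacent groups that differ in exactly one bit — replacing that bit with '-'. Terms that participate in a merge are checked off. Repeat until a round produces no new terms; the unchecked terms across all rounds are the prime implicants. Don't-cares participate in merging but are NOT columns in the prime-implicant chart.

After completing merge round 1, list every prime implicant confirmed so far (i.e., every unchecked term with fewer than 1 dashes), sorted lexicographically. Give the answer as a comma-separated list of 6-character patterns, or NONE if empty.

size-2^0 implicants → 000000(✓)  000001(✓)  000011(✓)  000101(✓)  001000(✓)  001010(✓)  001101(✓)  001110(✓)  010001(✓)  010010(✓)  010100(✓)  011001(✓)  011100(✓)  100001(✓)  101011  101100  110001(✓)  110010(✓)  110011(✓)  110100(✓)  110110(✓)  110111(✓)  111101
size-2^1 implicants → -00001(✓)  -10001(✓)  -10010  -10100  0-0001(✓)  00-000  00-101  000-01  0000-1  00000-  001-10  0010-0  01-001  01-100  1-0001(✓)  110-10(✓)  110-11(✓)  1100-1  11001-(✓)  1101-0  11011-(✓)
size-2^2 implicants → --0001  110-1-
Unchecked terms (primes): --0001, -10010, -10100, 00-000, 00-101, 000-01, 0000-1, 00000-, 001-10, 0010-0, 01-001, 01-100, 101011, 101100, 110-1-, 1100-1, 1101-0, 111101

101011, 101100, 111101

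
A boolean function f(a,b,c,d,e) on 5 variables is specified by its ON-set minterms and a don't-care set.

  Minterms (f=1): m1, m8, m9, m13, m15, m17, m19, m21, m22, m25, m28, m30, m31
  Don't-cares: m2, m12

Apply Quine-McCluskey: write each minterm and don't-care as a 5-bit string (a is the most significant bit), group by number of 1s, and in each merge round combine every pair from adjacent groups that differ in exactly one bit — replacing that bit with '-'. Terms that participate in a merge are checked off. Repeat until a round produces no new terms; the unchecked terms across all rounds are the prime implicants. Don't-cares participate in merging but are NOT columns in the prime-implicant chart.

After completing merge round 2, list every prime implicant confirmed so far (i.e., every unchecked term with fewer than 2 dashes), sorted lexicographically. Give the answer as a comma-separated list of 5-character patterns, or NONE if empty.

-1100, -1111, 00010, 011-1, 1-110, 10-01, 100-1, 111-0, 1111-

[col 0] 00001*, 00010, 01000*, 01001*, 01100*, 01101*, 01111*, 10001*, 10011*, 10101*, 10110*, 11001*, 11100*, 11110*, 11111*
[col 1] -0001*, -1001*, -1100, -1111, 0-001*, 01-00*, 01-01*, 0100-*, 011-1, 0110-*, 1-001*, 1-110, 10-01, 100-1, 111-0, 1111-
[col 2] --001, 01-0-
Prime implicants: --001, -1100, -1111, 00010, 01-0-, 011-1, 1-110, 10-01, 100-1, 111-0, 1111-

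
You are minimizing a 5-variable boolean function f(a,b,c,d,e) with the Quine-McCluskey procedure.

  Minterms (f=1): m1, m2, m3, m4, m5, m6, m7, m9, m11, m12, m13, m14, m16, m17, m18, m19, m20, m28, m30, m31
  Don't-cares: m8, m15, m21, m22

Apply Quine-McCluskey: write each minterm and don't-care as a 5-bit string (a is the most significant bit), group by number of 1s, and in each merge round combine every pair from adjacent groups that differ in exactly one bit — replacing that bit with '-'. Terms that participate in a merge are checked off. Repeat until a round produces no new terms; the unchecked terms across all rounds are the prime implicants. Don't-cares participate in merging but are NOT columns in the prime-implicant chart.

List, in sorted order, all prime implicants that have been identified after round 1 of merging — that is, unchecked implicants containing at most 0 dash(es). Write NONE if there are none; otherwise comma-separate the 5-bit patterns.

NONE

size-2^0 implicants → 00001(✓)  00010(✓)  00011(✓)  00100(✓)  00101(✓)  00110(✓)  00111(✓)  01000(✓)  01001(✓)  01011(✓)  01100(✓)  01101(✓)  01110(✓)  01111(✓)  10000(✓)  10001(✓)  10010(✓)  10011(✓)  10100(✓)  10101(✓)  10110(✓)  11100(✓)  11110(✓)  11111(✓)
size-2^1 implicants → -0001(✓)  -0010(✓)  -0011(✓)  -0100(✓)  -0101(✓)  -0110(✓)  -1100(✓)  -1110(✓)  -1111(✓)  0-001(✓)  0-011(✓)  0-100(✓)  0-101(✓)  0-110(✓)  0-111(✓)  00-01(✓)  00-10(✓)  00-11(✓)  000-1(✓)  0001-(✓)  001-0(✓)  001-1(✓)  0010-(✓)  0011-(✓)  01-00(✓)  01-01(✓)  01-11(✓)  010-1(✓)  0100-(✓)  011-0(✓)  011-1(✓)  0110-(✓)  0111-(✓)  1-100(✓)  1-110(✓)  10-00(✓)  10-01(✓)  10-10(✓)  100-0(✓)  100-1(✓)  1000-(✓)  1001-(✓)  101-0(✓)  1010-(✓)  111-0(✓)  1111-(✓)
size-2^2 implicants → --100(✓)  --110(✓)  -0-01  -0-10  -00-1  -001-  -01-0(✓)  -010-  -11-0(✓)  -111-  0--01(✓)  0--11(✓)  0-0-1(✓)  0-1-0(✓)  0-1-1(✓)  0-10-(✓)  0-11-(✓)  00--1(✓)  00-1-  001--(✓)  01--1(✓)  01-0-  011--(✓)  1-1-0(✓)  10--0  10-0-  100--
size-2^3 implicants → --1-0  0---1  0-1--
Unchecked terms (primes): --1-0, -0-01, -0-10, -00-1, -001-, -010-, -111-, 0---1, 0-1--, 00-1-, 01-0-, 10--0, 10-0-, 100--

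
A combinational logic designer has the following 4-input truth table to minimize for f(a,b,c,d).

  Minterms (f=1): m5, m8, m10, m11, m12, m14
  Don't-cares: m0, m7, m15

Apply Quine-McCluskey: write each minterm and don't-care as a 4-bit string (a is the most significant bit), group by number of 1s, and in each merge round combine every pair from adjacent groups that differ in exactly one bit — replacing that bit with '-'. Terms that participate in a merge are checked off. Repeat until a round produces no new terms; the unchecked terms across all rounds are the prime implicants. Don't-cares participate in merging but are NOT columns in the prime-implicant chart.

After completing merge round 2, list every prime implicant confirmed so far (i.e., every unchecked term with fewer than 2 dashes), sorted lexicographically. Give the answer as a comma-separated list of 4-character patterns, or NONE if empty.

size-2^0 implicants → 0000(✓)  0101(✓)  0111(✓)  1000(✓)  1010(✓)  1011(✓)  1100(✓)  1110(✓)  1111(✓)
size-2^1 implicants → -000  -111  01-1  1-00(✓)  1-10(✓)  1-11(✓)  10-0(✓)  101-(✓)  11-0(✓)  111-(✓)
size-2^2 implicants → 1--0  1-1-
Unchecked terms (primes): -000, -111, 01-1, 1--0, 1-1-

-000, -111, 01-1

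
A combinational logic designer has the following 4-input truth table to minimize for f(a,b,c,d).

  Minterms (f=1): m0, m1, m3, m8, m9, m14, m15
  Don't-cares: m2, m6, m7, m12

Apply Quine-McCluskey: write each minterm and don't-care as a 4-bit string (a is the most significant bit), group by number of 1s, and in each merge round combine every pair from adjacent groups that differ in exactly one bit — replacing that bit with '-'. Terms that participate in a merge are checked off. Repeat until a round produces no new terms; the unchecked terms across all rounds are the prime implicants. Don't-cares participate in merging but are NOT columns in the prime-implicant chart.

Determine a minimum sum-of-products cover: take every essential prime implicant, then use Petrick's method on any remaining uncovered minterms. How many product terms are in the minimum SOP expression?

3

Round 0: 0000✓ 0001✓ 0010✓ 0011✓ 0110✓ 0111✓ 1000✓ 1001✓ 1100✓ 1110✓ 1111✓
Round 1: -000✓ -001✓ -110✓ -111✓ 0-10✓ 0-11✓ 00-0✓ 00-1✓ 000-✓ 001-✓ 011-✓ 1-00 100-✓ 11-0 111-✓
Round 2: -00- -11- 0-1- 00--
PIs = {-00-, -11-, 0-1-, 00--, 1-00, 11-0}
Coverage chart:
  m0: -00-,00--
  m1: -00-,00--
  m3: 0-1-,00--
  m8: -00-,1-00
  m9: -00- ←essential
  m14: -11-,11-0
  m15: -11- ←essential
Essential: -00-, -11-
Petrick residual → 0-1-
Min cover (3 terms): b'c' + bc + a'c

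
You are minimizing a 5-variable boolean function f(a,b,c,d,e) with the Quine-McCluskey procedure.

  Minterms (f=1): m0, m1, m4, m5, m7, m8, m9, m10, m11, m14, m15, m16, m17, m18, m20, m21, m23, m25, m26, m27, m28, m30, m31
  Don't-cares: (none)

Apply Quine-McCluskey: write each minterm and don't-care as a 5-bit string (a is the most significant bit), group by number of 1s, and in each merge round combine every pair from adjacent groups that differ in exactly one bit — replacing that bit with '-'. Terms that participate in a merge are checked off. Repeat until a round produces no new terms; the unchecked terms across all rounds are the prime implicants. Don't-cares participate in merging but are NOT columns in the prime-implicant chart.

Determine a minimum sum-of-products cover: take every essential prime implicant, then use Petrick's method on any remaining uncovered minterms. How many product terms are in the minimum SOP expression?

7

[col 0] 00000*, 00001*, 00100*, 00101*, 00111*, 01000*, 01001*, 01010*, 01011*, 01110*, 01111*, 10000*, 10001*, 10010*, 10100*, 10101*, 10111*, 11001*, 11010*, 11011*, 11100*, 11110*, 11111*
[col 1] -0000*, -0001*, -0100*, -0101*, -0111*, -1001*, -1010*, -1011*, -1110*, -1111*, 0-000*, 0-001*, 0-111*, 00-00*, 00-01*, 0000-*, 001-1*, 0010-*, 01-10*, 01-11*, 010-0*, 010-1*, 0100-*, 0101-*, 0111-*, 1-001*, 1-010, 1-100, 1-111*, 10-00*, 10-01*, 100-0, 1000-*, 101-1*, 1010-*, 11-10*, 11-11*, 110-1*, 1101-*, 111-0, 1111-*
[col 2] --001, --111, -0-00*, -0-01*, -000-*, -01-1, -010-*, -1-10*, -1-11*, -10-1, -101-*, -111-*, 0-00-, 00-0-*, 01-1-*, 010--, 10-0-*, 11-1-*
[col 3] -0-0-, -1-1-
Prime implicants: --001, --111, -0-0-, -01-1, -1-1-, -10-1, 0-00-, 010--, 1-010, 1-100, 100-0, 111-0
PI chart (minterm → PIs covering it):
  0 | -0-0-,0-00-
  1 | --001,-0-0-,0-00-
  4 | -0-0-  (sole → essential)
  5 | -0-0-,-01-1
  7 | --111,-01-1
  8 | 0-00-,010--
  9 | --001,-10-1,0-00-,010--
  10 | -1-1-,010--
  11 | -1-1-,-10-1,010--
  14 | -1-1-  (sole → essential)
  15 | --111,-1-1-
  16 | -0-0-,100-0
  17 | --001,-0-0-
  18 | 1-010,100-0
  20 | -0-0-,1-100
  21 | -0-0-,-01-1
  23 | --111,-01-1
  25 | --001,-10-1
  26 | -1-1-,1-010
  27 | -1-1-,-10-1
  28 | 1-100,111-0
  30 | -1-1-,111-0
  31 | --111,-1-1-
Essential prime implicants: -0-0-, -1-1-
Petrick residual → --001, --111, 0-00-, 1-010, 1-100
Minimum SOP uses 7 PIs: c'd'e + cde + b'd' + bd + a'c'd' + ac'de' + acd'e'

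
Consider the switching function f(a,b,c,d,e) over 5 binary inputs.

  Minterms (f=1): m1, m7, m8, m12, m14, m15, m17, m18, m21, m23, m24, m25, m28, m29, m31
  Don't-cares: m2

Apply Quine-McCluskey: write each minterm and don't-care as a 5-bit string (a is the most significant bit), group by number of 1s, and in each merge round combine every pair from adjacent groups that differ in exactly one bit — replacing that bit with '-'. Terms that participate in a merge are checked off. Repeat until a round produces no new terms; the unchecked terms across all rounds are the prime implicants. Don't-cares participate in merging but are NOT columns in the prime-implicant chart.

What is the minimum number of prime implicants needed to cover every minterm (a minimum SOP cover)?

6

[col 0] 00001*, 00010*, 00111*, 01000*, 01100*, 01110*, 01111*, 10001*, 10010*, 10101*, 10111*, 11000*, 11001*, 11100*, 11101*, 11111*
[col 1] -0001, -0010, -0111*, -1000*, -1100*, -1111*, 0-111*, 01-00*, 011-0, 0111-, 1-001*, 1-101*, 1-111*, 10-01*, 101-1*, 11-00*, 11-01*, 1100-*, 111-1*, 1110-*
[col 2] --111, -1-00, 1--01, 1-1-1, 11-0-
Prime implicants: --111, -0001, -0010, -1-00, 011-0, 0111-, 1--01, 1-1-1, 11-0-
PI chart (minterm → PIs covering it):
  1 | -0001  (sole → essential)
  7 | --111  (sole → essential)
  8 | -1-00  (sole → essential)
  12 | -1-00,011-0
  14 | 011-0,0111-
  15 | --111,0111-
  17 | -0001,1--01
  18 | -0010  (sole → essential)
  21 | 1--01,1-1-1
  23 | --111,1-1-1
  24 | -1-00,11-0-
  25 | 1--01,11-0-
  28 | -1-00,11-0-
  29 | 1--01,1-1-1,11-0-
  31 | --111,1-1-1
Essential prime implicants: --111, -0001, -0010, -1-00
Petrick residual → 011-0, 1--01
Minimum SOP uses 6 PIs: cde + b'c'd'e + b'c'de' + bd'e' + a'bce' + ad'e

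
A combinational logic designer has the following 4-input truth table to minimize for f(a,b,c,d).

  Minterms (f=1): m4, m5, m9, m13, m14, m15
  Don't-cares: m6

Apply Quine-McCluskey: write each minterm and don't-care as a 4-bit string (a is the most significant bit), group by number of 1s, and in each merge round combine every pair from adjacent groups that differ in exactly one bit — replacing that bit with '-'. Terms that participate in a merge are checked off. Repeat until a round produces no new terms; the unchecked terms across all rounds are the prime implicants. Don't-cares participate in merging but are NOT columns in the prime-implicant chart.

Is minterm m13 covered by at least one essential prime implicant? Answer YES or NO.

[col 0] 0100*, 0101*, 0110*, 1001*, 1101*, 1110*, 1111*
[col 1] -101, -110, 01-0, 010-, 1-01, 11-1, 111-
Prime implicants: -101, -110, 01-0, 010-, 1-01, 11-1, 111-
PI chart (minterm → PIs covering it):
  4 | 01-0,010-
  5 | -101,010-
  9 | 1-01  (sole → essential)
  13 | -101,1-01,11-1
  14 | -110,111-
  15 | 11-1,111-
Essential prime implicants: 1-01

YES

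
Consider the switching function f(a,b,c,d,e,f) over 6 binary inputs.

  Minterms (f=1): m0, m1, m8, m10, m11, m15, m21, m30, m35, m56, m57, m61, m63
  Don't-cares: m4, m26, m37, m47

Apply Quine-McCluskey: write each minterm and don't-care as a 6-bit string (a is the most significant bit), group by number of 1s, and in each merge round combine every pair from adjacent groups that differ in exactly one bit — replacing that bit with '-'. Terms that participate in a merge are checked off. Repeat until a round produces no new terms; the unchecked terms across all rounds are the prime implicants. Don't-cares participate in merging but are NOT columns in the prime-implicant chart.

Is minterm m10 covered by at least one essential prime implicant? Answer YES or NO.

NO

Round 0: 000000✓ 000001✓ 000100✓ 001000✓ 001010✓ 001011✓ 001111✓ 010101 011010✓ 011110✓ 100011 100101 101111✓ 111000✓ 111001✓ 111101✓ 111111✓
Round 1: -01111 0-1010 00-000 000-00 00000- 001-11 0010-0 00101- 011-10 1-1111 111-01 11100- 1111-1
PIs = {-01111, 0-1010, 00-000, 000-00, 00000-, 001-11, 0010-0, 00101-, 010101, 011-10, 1-1111, 100011, 100101, 111-01, 11100-, 1111-1}
Coverage chart:
  m0: 00-000,000-00,00000-
  m1: 00000- ←essential
  m8: 00-000,0010-0
  m10: 0-1010,0010-0,00101-
  m11: 001-11,00101-
  m15: -01111,001-11
  m21: 010101 ←essential
  m30: 011-10 ←essential
  m35: 100011 ←essential
  m56: 11100- ←essential
  m57: 111-01,11100-
  m61: 111-01,1111-1
  m63: 1-1111,1111-1
Essential: 00000-, 010101, 011-10, 100011, 11100-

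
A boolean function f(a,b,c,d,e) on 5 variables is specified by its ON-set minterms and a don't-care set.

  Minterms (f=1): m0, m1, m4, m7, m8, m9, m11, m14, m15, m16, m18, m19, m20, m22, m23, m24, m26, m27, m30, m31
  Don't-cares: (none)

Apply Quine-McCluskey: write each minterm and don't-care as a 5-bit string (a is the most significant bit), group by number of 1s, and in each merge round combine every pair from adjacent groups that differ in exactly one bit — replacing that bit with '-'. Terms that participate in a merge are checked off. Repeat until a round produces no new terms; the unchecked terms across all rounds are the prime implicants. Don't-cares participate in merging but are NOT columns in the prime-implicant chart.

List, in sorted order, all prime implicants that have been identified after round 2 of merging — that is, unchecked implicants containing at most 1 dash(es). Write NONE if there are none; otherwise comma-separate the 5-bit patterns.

size-2^0 implicants → 00000(✓)  00001(✓)  00100(✓)  00111(✓)  01000(✓)  01001(✓)  01011(✓)  01110(✓)  01111(✓)  10000(✓)  10010(✓)  10011(✓)  10100(✓)  10110(✓)  10111(✓)  11000(✓)  11010(✓)  11011(✓)  11110(✓)  11111(✓)
size-2^1 implicants → -0000(✓)  -0100(✓)  -0111(✓)  -1000(✓)  -1011(✓)  -1110(✓)  -1111(✓)  0-000(✓)  0-001(✓)  0-111(✓)  00-00(✓)  0000-(✓)  01-11(✓)  010-1  0100-(✓)  0111-(✓)  1-000(✓)  1-010(✓)  1-011(✓)  1-110(✓)  1-111(✓)  10-00(✓)  10-10(✓)  10-11(✓)  100-0(✓)  1001-(✓)  101-0(✓)  1011-(✓)  11-10(✓)  11-11(✓)  110-0(✓)  1101-(✓)  1111-(✓)
size-2^2 implicants → --000  --111  -0-00  -1-11  -111-  0-00-  1--10(✓)  1--11(✓)  1-0-0  1-01-(✓)  1-11-(✓)  10--0  10-1-(✓)  11-1-(✓)
size-2^3 implicants → 1--1-
Unchecked terms (primes): --000, --111, -0-00, -1-11, -111-, 0-00-, 010-1, 1--1-, 1-0-0, 10--0

010-1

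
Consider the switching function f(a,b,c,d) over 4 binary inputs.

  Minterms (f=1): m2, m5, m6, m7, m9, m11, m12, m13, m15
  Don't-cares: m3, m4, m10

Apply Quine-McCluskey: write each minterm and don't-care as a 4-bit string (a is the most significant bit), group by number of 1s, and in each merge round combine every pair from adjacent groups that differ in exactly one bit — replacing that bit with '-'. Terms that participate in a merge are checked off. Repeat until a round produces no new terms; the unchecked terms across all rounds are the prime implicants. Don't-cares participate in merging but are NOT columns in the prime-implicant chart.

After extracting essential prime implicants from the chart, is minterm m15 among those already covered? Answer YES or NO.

YES

[col 0] 0010*, 0011*, 0100*, 0101*, 0110*, 0111*, 1001*, 1010*, 1011*, 1100*, 1101*, 1111*
[col 1] -010*, -011*, -100*, -101*, -111*, 0-10*, 0-11*, 001-*, 01-0*, 01-1*, 010-*, 011-*, 1-01*, 1-11*, 10-1*, 101-*, 11-1*, 110-*
[col 2] --11, -01-, -1-1, -10-, 0-1-, 01--, 1--1
Prime implicants: --11, -01-, -1-1, -10-, 0-1-, 01--, 1--1
PI chart (minterm → PIs covering it):
  2 | -01-,0-1-
  5 | -1-1,-10-,01--
  6 | 0-1-,01--
  7 | --11,-1-1,0-1-,01--
  9 | 1--1  (sole → essential)
  11 | --11,-01-,1--1
  12 | -10-  (sole → essential)
  13 | -1-1,-10-,1--1
  15 | --11,-1-1,1--1
Essential prime implicants: -10-, 1--1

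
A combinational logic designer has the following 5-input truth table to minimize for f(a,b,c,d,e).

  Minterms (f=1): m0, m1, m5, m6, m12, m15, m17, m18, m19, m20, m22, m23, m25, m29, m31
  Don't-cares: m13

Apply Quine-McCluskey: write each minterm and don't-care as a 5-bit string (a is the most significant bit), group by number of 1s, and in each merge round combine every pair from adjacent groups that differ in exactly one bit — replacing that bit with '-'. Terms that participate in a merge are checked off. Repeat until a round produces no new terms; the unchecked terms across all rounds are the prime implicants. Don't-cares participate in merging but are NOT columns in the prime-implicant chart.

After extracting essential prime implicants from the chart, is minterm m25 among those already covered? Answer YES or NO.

NO

size-2^0 implicants → 00000(✓)  00001(✓)  00101(✓)  00110(✓)  01100(✓)  01101(✓)  01111(✓)  10001(✓)  10010(✓)  10011(✓)  10100(✓)  10110(✓)  10111(✓)  11001(✓)  11101(✓)  11111(✓)
size-2^1 implicants → -0001  -0110  -1101(✓)  -1111(✓)  0-101  00-01  0000-  011-1(✓)  0110-  1-001  1-111  10-10(✓)  10-11(✓)  100-1  1001-(✓)  101-0  1011-(✓)  11-01  111-1(✓)
size-2^2 implicants → -11-1  10-1-
Unchecked terms (primes): -0001, -0110, -11-1, 0-101, 00-01, 0000-, 0110-, 1-001, 1-111, 10-1-, 100-1, 101-0, 11-01
Minterm coverage:
  m0 ⊆ 0000- [E]
  m1 ⊆ -0001,00-01,0000-
  m5 ⊆ 0-101,00-01
  m6 ⊆ -0110 [E]
  m12 ⊆ 0110- [E]
  m15 ⊆ -11-1 [E]
  m17 ⊆ -0001,1-001,100-1
  m18 ⊆ 10-1- [E]
  m19 ⊆ 10-1-,100-1
  m20 ⊆ 101-0 [E]
  m22 ⊆ -0110,10-1-,101-0
  m23 ⊆ 1-111,10-1-
  m25 ⊆ 1-001,11-01
  m29 ⊆ -11-1,11-01
  m31 ⊆ -11-1,1-111
E = {-0110, -11-1, 0000-, 0110-, 10-1-, 101-0}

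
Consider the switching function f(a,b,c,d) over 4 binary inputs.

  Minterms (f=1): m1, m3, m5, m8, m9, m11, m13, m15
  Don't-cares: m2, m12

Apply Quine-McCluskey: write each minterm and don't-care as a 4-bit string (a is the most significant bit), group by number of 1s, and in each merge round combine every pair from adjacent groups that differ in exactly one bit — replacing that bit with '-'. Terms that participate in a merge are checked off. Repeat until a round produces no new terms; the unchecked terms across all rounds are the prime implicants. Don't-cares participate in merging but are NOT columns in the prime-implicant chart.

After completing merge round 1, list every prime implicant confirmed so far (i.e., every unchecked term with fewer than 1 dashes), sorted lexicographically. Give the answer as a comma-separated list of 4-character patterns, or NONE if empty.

[col 0] 0001*, 0010*, 0011*, 0101*, 1000*, 1001*, 1011*, 1100*, 1101*, 1111*
[col 1] -001*, -011*, -101*, 0-01*, 00-1*, 001-, 1-00*, 1-01*, 1-11*, 10-1*, 100-*, 11-1*, 110-*
[col 2] --01, -0-1, 1--1, 1-0-
Prime implicants: --01, -0-1, 001-, 1--1, 1-0-

NONE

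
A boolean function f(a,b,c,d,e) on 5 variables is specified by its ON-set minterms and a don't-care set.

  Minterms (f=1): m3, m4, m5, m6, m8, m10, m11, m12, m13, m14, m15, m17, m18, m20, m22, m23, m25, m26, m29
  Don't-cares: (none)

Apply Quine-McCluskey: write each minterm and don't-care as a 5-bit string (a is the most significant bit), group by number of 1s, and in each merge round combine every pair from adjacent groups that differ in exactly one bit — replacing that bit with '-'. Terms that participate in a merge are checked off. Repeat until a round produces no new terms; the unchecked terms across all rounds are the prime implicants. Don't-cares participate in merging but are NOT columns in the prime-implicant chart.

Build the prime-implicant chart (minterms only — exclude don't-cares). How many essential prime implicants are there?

[col 0] 00011*, 00100*, 00101*, 00110*, 01000*, 01010*, 01011*, 01100*, 01101*, 01110*, 01111*, 10001*, 10010*, 10100*, 10110*, 10111*, 11001*, 11010*, 11101*
[col 1] -0100*, -0110*, -1010, -1101, 0-011, 0-100*, 0-101*, 0-110*, 001-0*, 0010-*, 01-00*, 01-10*, 01-11*, 010-0*, 0101-*, 011-0*, 011-1*, 0110-*, 0111-*, 1-001, 1-010, 10-10, 101-0*, 1011-, 11-01
[col 2] -01-0, 0-1-0, 0-10-, 01--0, 01-1-, 011--
Prime implicants: -01-0, -1010, -1101, 0-011, 0-1-0, 0-10-, 01--0, 01-1-, 011--, 1-001, 1-010, 10-10, 1011-, 11-01
PI chart (minterm → PIs covering it):
  3 | 0-011  (sole → essential)
  4 | -01-0,0-1-0,0-10-
  5 | 0-10-  (sole → essential)
  6 | -01-0,0-1-0
  8 | 01--0  (sole → essential)
  10 | -1010,01--0,01-1-
  11 | 0-011,01-1-
  12 | 0-1-0,0-10-,01--0,011--
  13 | -1101,0-10-,011--
  14 | 0-1-0,01--0,01-1-,011--
  15 | 01-1-,011--
  17 | 1-001  (sole → essential)
  18 | 1-010,10-10
  20 | -01-0  (sole → essential)
  22 | -01-0,10-10,1011-
  23 | 1011-  (sole → essential)
  25 | 1-001,11-01
  26 | -1010,1-010
  29 | -1101,11-01
Essential prime implicants: -01-0, 0-011, 0-10-, 01--0, 1-001, 1011-

6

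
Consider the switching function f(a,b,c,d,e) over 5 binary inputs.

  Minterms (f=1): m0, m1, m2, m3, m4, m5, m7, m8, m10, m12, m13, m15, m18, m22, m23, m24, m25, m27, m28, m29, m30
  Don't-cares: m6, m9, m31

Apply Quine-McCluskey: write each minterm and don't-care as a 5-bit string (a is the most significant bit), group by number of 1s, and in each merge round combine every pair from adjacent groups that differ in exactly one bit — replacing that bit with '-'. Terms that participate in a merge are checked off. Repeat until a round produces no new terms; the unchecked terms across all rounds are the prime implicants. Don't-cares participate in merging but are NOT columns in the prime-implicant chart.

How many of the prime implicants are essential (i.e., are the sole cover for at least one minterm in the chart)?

5

[col 0] 00000*, 00001*, 00010*, 00011*, 00100*, 00101*, 00110*, 00111*, 01000*, 01001*, 01010*, 01100*, 01101*, 01111*, 10010*, 10110*, 10111*, 11000*, 11001*, 11011*, 11100*, 11101*, 11110*, 11111*
[col 1] -0010*, -0110*, -0111*, -1000*, -1001*, -1100*, -1101*, -1111*, 0-000*, 0-001*, 0-010*, 0-100*, 0-101*, 0-111*, 00-00*, 00-01*, 00-10*, 00-11*, 000-0*, 000-1*, 0000-*, 0001-*, 001-0*, 001-1*, 0010-*, 0011-*, 01-00*, 01-01*, 010-0*, 0100-*, 011-1*, 0110-*, 1-110*, 1-111*, 10-10*, 1011-*, 11-00*, 11-01*, 11-11*, 110-1*, 1100-*, 111-0*, 111-1*, 1110-*, 1111-*
[col 2] --111, -0-10, -011-, -1-00*, -1-01*, -100-*, -11-1, -110-*, 0--00*, 0--01*, 0-0-0, 0-00-*, 0-1-1, 0-10-*, 00--0*, 00--1*, 00-0-*, 00-1-*, 000--*, 001--*, 01-0-*, 1-11-, 11--1, 11-0-*, 111--
[col 3] -1-0-, 0--0-, 00---
Prime implicants: --111, -0-10, -011-, -1-0-, -11-1, 0--0-, 0-0-0, 0-1-1, 00---, 1-11-, 11--1, 111--
PI chart (minterm → PIs covering it):
  0 | 0--0-,0-0-0,00---
  1 | 0--0-,00---
  2 | -0-10,0-0-0,00---
  3 | 00---  (sole → essential)
  4 | 0--0-,00---
  5 | 0--0-,0-1-1,00---
  7 | --111,-011-,0-1-1,00---
  8 | -1-0-,0--0-,0-0-0
  10 | 0-0-0  (sole → essential)
  12 | -1-0-,0--0-
  13 | -1-0-,-11-1,0--0-,0-1-1
  15 | --111,-11-1,0-1-1
  18 | -0-10  (sole → essential)
  22 | -0-10,-011-,1-11-
  23 | --111,-011-,1-11-
  24 | -1-0-  (sole → essential)
  25 | -1-0-,11--1
  27 | 11--1  (sole → essential)
  28 | -1-0-,111--
  29 | -1-0-,-11-1,11--1,111--
  30 | 1-11-,111--
Essential prime implicants: -0-10, -1-0-, 0-0-0, 00---, 11--1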